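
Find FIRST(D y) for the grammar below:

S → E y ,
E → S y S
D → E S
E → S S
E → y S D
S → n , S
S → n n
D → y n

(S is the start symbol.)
FIRST sets of the non-terminals involved (from the grammar, by fixed-point iteration):
  FIRST(D) = { 'n', 'y' }

To compute FIRST(D y), process the symbols left to right:
Symbol D is a non-terminal. Add FIRST(D) \ {ε} = { 'n', 'y' }
D is not nullable (ε ∉ FIRST(D)), so stop here.
FIRST(D y) = { 'n', 'y' }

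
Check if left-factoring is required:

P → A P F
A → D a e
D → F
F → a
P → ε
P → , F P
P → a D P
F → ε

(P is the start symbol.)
Left-factoring is needed when two productions for the same non-terminal
share a common prefix on the right-hand side.

Productions for P:
  P → A P F
  P → ε
  P → , F P
  P → a D P
Productions for F:
  F → a
  F → ε

No common prefixes found.

Answer: No, left-factoring is not needed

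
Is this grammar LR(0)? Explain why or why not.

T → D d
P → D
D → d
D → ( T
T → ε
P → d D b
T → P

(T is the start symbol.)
No. Shift-reduce conflict between [T → .] and [D → . ( T]

A grammar is LR(0) if no state in the canonical LR(0) collection has:
  - both a shift item (dot before a terminal) and a complete item (shift-reduce conflict), or
  - two or more complete items (reduce-reduce conflict; the accept item [T' → T .] counts as a complete item here).

Augment with T' → T and build the canonical LR(0) collection (I0 = CLOSURE({[T' → . T]}), then GOTO on every symbol after a dot until no new states appear). It has 11 states:
  I0: { [D → . ( T], [D → . d], [P → . D], [P → . d D b], [T → . D d], [T → . P], [T → .], [T' → . T] }  — shift, reduce
  I1: { [D → ( . T], [D → . ( T], [D → . d], [P → . D], [P → . d D b], [T → . D d], [T → . P], [T → .] }  — shift, reduce
  I2: { [P → D .], [T → D . d] }  — shift, reduce
  I3: { [T → P .] }  — reduce
  I4: { [T' → T .] }  — accept
  I5: { [D → . ( T], [D → . d], [D → d .], [P → d . D b] }  — shift, reduce
  I6: { [P → d D . b] }  — shift
  I7: { [D → d .] }  — reduce
  I8: { [P → d D b .] }  — reduce
  I9: { [T → D d .] }  — reduce
  I10: { [D → ( T .] }  — reduce

Conflict in state I0:
  Shift-reduce conflict between [T → .] and [D → . ( T]
So the grammar is NOT LR(0).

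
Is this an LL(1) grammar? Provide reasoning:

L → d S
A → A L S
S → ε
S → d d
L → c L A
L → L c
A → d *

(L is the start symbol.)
No. Predict set conflict for L: { 'd' }

Relevant sets:
  FIRST(L) = { 'c', 'd' }
  FIRST(A) = { 'd' }
  FOLLOW(S) = { $, 'c', 'd' }

For L:
  PREDICT(L → d S) = { 'd' }
  PREDICT(L → c L A) = { 'c' }
  PREDICT(L → L c) = { 'c', 'd' }
For A:
  PREDICT(A → A L S) = { 'd' }
  PREDICT(A → d '*') = { 'd' }
For S:
  PREDICT(S → ε) = { $, 'c', 'd' }
  PREDICT(S → d d) = { 'd' }

Conflict found: Predict set conflict for L: { 'd' }
The grammar is NOT LL(1).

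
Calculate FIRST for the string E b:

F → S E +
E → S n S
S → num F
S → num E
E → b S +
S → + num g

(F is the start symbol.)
FIRST sets of the non-terminals involved (from the grammar, by fixed-point iteration):
  FIRST(E) = { '+', 'b', 'num' }

To compute FIRST(E b), process the symbols left to right:
Symbol E is a non-terminal. Add FIRST(E) \ {ε} = { '+', 'b', 'num' }
E is not nullable (ε ∉ FIRST(E)), so stop here.
FIRST(E b) = { '+', 'b', 'num' }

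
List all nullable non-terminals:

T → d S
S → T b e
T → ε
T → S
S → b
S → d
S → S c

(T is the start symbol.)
A non-terminal is nullable if it can derive ε (the empty string): either it has an ε-production, or it has a production whose right-hand side consists entirely of nullable non-terminals.

ε-productions: T → ε
So T is immediately nullable.
No further non-terminal can be added: every production for the remaining non-terminals contains a terminal or a non-nullable non-terminal.
Nullable = { 'T' }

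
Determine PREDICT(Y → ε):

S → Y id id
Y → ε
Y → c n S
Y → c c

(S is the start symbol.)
{ 'id' }

PREDICT(Y → ε) = (FIRST(RHS) \ {ε}) ∪ (FOLLOW(Y) if ε ∈ FIRST(RHS), i.e. RHS ⇒* ε)
The right-hand side is ε (FIRST(ε) = { ε }), so the predict set is FOLLOW(Y) = { 'id' }
PREDICT(Y → ε) = { 'id' }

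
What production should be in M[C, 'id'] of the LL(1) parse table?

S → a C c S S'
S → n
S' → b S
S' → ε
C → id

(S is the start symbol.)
To find M[C, 'id'], we find productions for C where 'id' is in the predict set (PREDICT(N → α) = (FIRST(α) \ {ε}) ∪ (FOLLOW(N) if α ⇒* ε)).

C → id: PREDICT = { 'id' }
  'id' is in predict set, so this production goes in M[C, 'id']

M[C, 'id'] = C → id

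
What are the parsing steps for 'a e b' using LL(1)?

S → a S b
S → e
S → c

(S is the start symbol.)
LL(1) parsing maintains a stack (initially the start symbol over $) and the input. At each step: if the stack top is a terminal, match it against the current input token; if it is a non-terminal N, replace it with the RHS of M[N, lookahead] (the unique production whose predict set contains the lookahead).

Stack is shown with the top on the left.

Stack    Input    Action
------------------------
S $      a e b $  output S → a S b
a S b $  a e b $  match 'a'
S b $    e b $    output S → e
e b $    e b $    match 'e'
b $      b $      match 'b'
$        $        accept

The string is accepted.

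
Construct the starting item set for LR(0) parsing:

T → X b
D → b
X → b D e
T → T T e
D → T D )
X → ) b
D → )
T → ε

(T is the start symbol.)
{ [T → . T T e], [T → . X b], [T → .], [T' → . T], [X → . ) b], [X → . b D e] }

First, augment the grammar with T' → T
I₀ = CLOSURE({ [T' → . T] }):
  [T' → . T] has the dot before T: add [T → . X b], [T → . T T e], [T → .]
  [T → . X b] has the dot before X: add [X → . b D e], [X → . ) b]
No further items can be added.

I₀ = { [T → . T T e], [T → . X b], [T → .], [T' → . T], [X → . ) b], [X → . b D e] }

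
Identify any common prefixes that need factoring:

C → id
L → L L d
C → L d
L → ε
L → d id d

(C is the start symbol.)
Left-factoring is needed when two productions for the same non-terminal
share a common prefix on the right-hand side.

Productions for C:
  C → id
  C → L d
Productions for L:
  L → L L d
  L → ε
  L → d id d

No common prefixes found.

Answer: No, left-factoring is not needed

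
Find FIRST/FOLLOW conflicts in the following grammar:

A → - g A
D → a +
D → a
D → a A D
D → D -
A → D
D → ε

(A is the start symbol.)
Yes. A → '-' g A with FOLLOW(A) on { '-' }; D → a '+' with FOLLOW(D) on { 'a' }; D → a with FOLLOW(D) on { 'a' }; D → a A D with FOLLOW(D) on { 'a' }; D → D '-' with FOLLOW(D) on { '-', 'a' }

A FIRST/FOLLOW conflict occurs when a non-terminal N has a nullable alternative N → β (β ⇒* ε) and another alternative N → α with FIRST(α) ∩ FOLLOW(N) ≠ ∅: on such a lookahead the parser cannot decide between expanding α and letting N vanish via β.

Nullable non-terminals: A, D.
FIRST sets used below: FIRST(D) = { '-', 'a', ε }

A: nullable alternative(s) A → D; FOLLOW(A) = { $, '-', 'a' }
  A → - g A: FIRST \ {ε} = { '-' } — overlaps FOLLOW(A) on { '-' }: CONFLICT
  A → D: FIRST \ {ε} = { '-', 'a' } — this is the only nullable alternative, skip

D: nullable alternative(s) D → ε; FOLLOW(D) = { $, '-', 'a' }
  D → a +: FIRST \ {ε} = { 'a' } — overlaps FOLLOW(D) on { 'a' }: CONFLICT
  D → a: FIRST \ {ε} = { 'a' } — overlaps FOLLOW(D) on { 'a' }: CONFLICT
  D → a A D: FIRST \ {ε} = { 'a' } — overlaps FOLLOW(D) on { 'a' }: CONFLICT
  D → D -: FIRST \ {ε} = { '-', 'a' } — overlaps FOLLOW(D) on { '-', 'a' }: CONFLICT
  D → ε: FIRST \ {ε} = { } — this is the only nullable alternative, skip

So the grammar has 5 FIRST/FOLLOW conflicts (marked CONFLICT above).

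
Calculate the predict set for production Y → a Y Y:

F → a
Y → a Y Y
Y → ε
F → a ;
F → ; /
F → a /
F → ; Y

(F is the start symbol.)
PREDICT(Y → a Y Y) = (FIRST(RHS) \ {ε}) ∪ (FOLLOW(Y) if ε ∈ FIRST(RHS), i.e. RHS ⇒* ε)
FIRST(a Y Y) = { 'a' }
ε ∉ FIRST(a Y Y), so FOLLOW(Y) is not added.
PREDICT(Y → a Y Y) = { 'a' }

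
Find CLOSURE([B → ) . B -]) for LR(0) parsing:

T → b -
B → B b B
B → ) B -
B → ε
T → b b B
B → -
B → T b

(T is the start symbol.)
{ [B → ) . B -], [B → . ) B -], [B → . -], [B → . B b B], [B → . T b], [B → .], [T → . b -], [T → . b b B] }

Start with: [B → ) . B -]
  [B → ) . B -] has the dot before B: add [B → . B b B], [B → . ) B -], [B → .], [B → . -], [B → . T b]
  [B → . T b] has the dot before T: add [T → . b -], [T → . b b B]
No further items can be added.

CLOSURE = { [B → ) . B -], [B → . ) B -], [B → . -], [B → . B b B], [B → . T b], [B → .], [T → . b -], [T → . b b B] }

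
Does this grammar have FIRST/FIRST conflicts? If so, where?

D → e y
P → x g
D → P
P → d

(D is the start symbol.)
No FIRST/FIRST conflicts.

A FIRST/FIRST conflict occurs when two productions N → α and N → β for the same non-terminal have FIRST(α) ∩ FIRST(β) ≠ ∅ (with ε ∈ FIRST of a nullable right-hand side, so two nullable alternatives also conflict).

FIRST sets of the non-terminals at (or reachable through a nullable prefix from) the front of some alternative:
  FIRST(P) = { 'd', 'x' }

Productions for D:
  D → e y: FIRST = { 'e' }
  D → P: FIRST = { 'd', 'x' }
Productions for P:
  P → x g: FIRST = { 'x' }
  P → d: FIRST = { 'd' }

All alternatives of each non-terminal have pairwise disjoint FIRST sets.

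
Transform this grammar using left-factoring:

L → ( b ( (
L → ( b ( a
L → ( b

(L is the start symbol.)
Left-factoring transforms A → αβ₁ | αβ₂ into A → αA' and A' → β₁ | β₂
(α is the longest common prefix among the alternatives). Repeat until
no nonterminal has two alternatives with a common prefix.

Round 1: L has alternatives sharing prefix '( b'. Introduce L': L → ( b L'
  Add: L' → ( (
  Add: L' → ( a
  Add: L' → ε

Round 2: L' has alternatives sharing prefix '('. Introduce L'': L' → ( L''
  Add: L'' → (
  Add: L'' → a

No remaining common prefixes — done.

Resulting grammar:
L → ( b L'
L' → ( L''
L'' → (
L'' → a
L' → ε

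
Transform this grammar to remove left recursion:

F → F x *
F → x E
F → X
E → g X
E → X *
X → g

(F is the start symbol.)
F is directly left-recursive. The standard transformation for
  A → A α₁ | ... | A α_m | β₁ | ... | β_n
is
  A  → β₁ A' | ... | β_n A'
  A' → α₁ A' | ... | α_m A' | ε

F → x E becomes F → x E F'
F → X becomes F → X F'
F → F x * becomes F' → x * F'
Add F' → ε

Productions for other non-terminals are unchanged:
  E → g X
  E → X *
  X → g

Resulting grammar:
F → x E F'
F → X F'
F' → x * F'
F' → ε
E → g X
E → X *
X → g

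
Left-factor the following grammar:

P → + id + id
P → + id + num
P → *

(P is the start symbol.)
P → + id + P'
P' → id
P' → num
P → *

Left-factoring transforms A → αβ₁ | αβ₂ into A → αA' and A' → β₁ | β₂
(α is the longest common prefix among the alternatives). Repeat until
no nonterminal has two alternatives with a common prefix.

Round 1: P has alternatives sharing prefix '+ id +'. Introduce P': P → + id + P'
  Add: P' → id
  Add: P' → num

No remaining common prefixes — done.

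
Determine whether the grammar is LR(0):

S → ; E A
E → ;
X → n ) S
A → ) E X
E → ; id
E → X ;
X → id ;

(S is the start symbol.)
A grammar is LR(0) if no state in the canonical LR(0) collection has:
  - both a shift item (dot before a terminal) and a complete item (shift-reduce conflict), or
  - two or more complete items (reduce-reduce conflict; the accept item [S' → S .] counts as a complete item here).

Augment with S' → S and build the canonical LR(0) collection (I0 = CLOSURE({[S' → . S]}), then GOTO on every symbol after a dot until no new states appear). It has 17 states:
  I0: { [S → . ; E A], [S' → . S] }  — shift
  I1: { [E → . ; id], [E → . ;], [E → . X ;], [S → ; . E A], [X → . id ;], [X → . n ) S] }  — shift
  I2: { [S' → S .] }  — accept
  I3: { [E → ; . id], [E → ; .] }  — shift, reduce
  I4: { [A → . ) E X], [S → ; E . A] }  — shift
  I5: { [E → X . ;] }  — shift
  I6: { [X → id . ;] }  — shift
  I7: { [X → n . ) S] }  — shift
  I8: { [S → . ; E A], [X → n ) . S] }  — shift
  I9: { [X → n ) S .] }  — reduce
  I10: { [X → id ; .] }  — reduce
  I11: { [E → X ; .] }  — reduce
  I12: { [A → ) . E X], [E → . ; id], [E → . ;], [E → . X ;], [X → . id ;], [X → . n ) S] }  — shift
  I13: { [S → ; E A .] }  — reduce
  I14: { [A → ) E . X], [X → . id ;], [X → . n ) S] }  — shift
  I15: { [A → ) E X .] }  — reduce
  I16: { [E → ; id .] }  — reduce

Conflict in state I3:
  Shift-reduce conflict between [E → ; .] and [E → ; . id]
So the grammar is NOT LR(0).

Answer: No. Shift-reduce conflict between [E → ; .] and [E → ; . id]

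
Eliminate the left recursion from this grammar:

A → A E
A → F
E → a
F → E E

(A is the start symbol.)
A is directly left-recursive. The standard transformation for
  A → A α₁ | ... | A α_m | β₁ | ... | β_n
is
  A  → β₁ A' | ... | β_n A'
  A' → α₁ A' | ... | α_m A' | ε

A → F becomes A → F A'
A → A E becomes A' → E A'
Add A' → ε

Productions for other non-terminals are unchanged:
  E → a
  F → E E

Resulting grammar:
A → F A'
A' → E A'
A' → ε
E → a
F → E E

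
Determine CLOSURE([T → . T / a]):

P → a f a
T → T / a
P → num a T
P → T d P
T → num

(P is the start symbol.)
{ [T → . T / a], [T → . num] }

Start with: [T → . T / a]
  [T → . T / a] has the dot before T: add [T → . num]
No further items can be added.

CLOSURE = { [T → . T / a], [T → . num] }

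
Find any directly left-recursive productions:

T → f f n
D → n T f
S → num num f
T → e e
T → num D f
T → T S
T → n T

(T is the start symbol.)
T → f f n: starts with f
D → n T f: starts with n
S → num num f: starts with num
T → e e: starts with e
T → num D f: starts with num
T → T S: LEFT RECURSIVE (starts with T)
T → n T: starts with n

The grammar has direct left recursion on: T.

Answer: Yes, T is left-recursive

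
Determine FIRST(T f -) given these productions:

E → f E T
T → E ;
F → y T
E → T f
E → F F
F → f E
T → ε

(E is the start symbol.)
{ 'f', 'y' }

FIRST sets of the non-terminals involved (from the grammar, by fixed-point iteration):
  FIRST(T) = { 'f', 'y', ε }

To compute FIRST(T f -), process the symbols left to right:
Symbol T is a non-terminal. Add FIRST(T) \ {ε} = { 'f', 'y' }
T is nullable (ε ∈ FIRST(T)), continue to the next symbol.
Symbol f is a terminal. Add 'f' and stop.
FIRST(T f -) = { 'f', 'y' }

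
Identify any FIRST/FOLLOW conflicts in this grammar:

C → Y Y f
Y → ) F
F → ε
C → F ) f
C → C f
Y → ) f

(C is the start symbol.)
No FIRST/FOLLOW conflicts.

Nullable non-terminals: F.
F has a nullable alternative but only one production, so nothing to check.

C, Y have no nullable alternative, so no FIRST/FOLLOW check is needed there.

No FIRST/FOLLOW conflicts found.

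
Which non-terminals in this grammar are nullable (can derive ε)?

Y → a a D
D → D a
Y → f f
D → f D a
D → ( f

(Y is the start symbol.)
None

A non-terminal is nullable if it can derive ε (the empty string): either it has an ε-production, or it has a production whose right-hand side consists entirely of nullable non-terminals.

There are no ε-productions, so no non-terminal can derive ε.
No non-terminals are nullable.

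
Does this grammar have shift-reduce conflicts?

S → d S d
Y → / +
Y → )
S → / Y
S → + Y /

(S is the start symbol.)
A shift-reduce conflict occurs when an LR(0) state has both:
  - a complete (reduce) item [A → α .] (dot at the end), and
  - a shift item [B → β . c γ] (dot before a terminal).

Augment with S' → S and build the canonical LR(0) collection (I0 = CLOSURE({[S' → . S]}), then GOTO on every symbol after a dot until no new states appear). It has 13 states:
  I0: { [S → . + Y /], [S → . / Y], [S → . d S d], [S' → . S] }  — shift
  I1: { [S → + . Y /], [Y → . )], [Y → . / +] }  — shift
  I2: { [S → / . Y], [Y → . )], [Y → . / +] }  — shift
  I3: { [S' → S .] }  — accept
  I4: { [S → . + Y /], [S → . / Y], [S → . d S d], [S → d . S d] }  — shift
  I5: { [S → d S . d] }  — shift
  I6: { [S → d S d .] }  — reduce
  I7: { [Y → ) .] }  — reduce
  I8: { [Y → / . +] }  — shift
  I9: { [S → / Y .] }  — reduce
  I10: { [Y → / + .] }  — reduce
  I11: { [S → + Y . /] }  — shift
  I12: { [S → + Y / .] }  — reduce

No state contains both a complete item and a shift item.

Answer: No shift-reduce conflicts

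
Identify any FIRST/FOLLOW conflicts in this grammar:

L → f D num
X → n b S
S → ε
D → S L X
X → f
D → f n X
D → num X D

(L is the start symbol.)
A FIRST/FOLLOW conflict occurs when a non-terminal N has a nullable alternative N → β (β ⇒* ε) and another alternative N → α with FIRST(α) ∩ FOLLOW(N) ≠ ∅: on such a lookahead the parser cannot decide between expanding α and letting N vanish via β.

Nullable non-terminals: S.
S has a nullable alternative but only one production, so nothing to check.

D, L, X have no nullable alternative, so no FIRST/FOLLOW check is needed there.

No FIRST/FOLLOW conflicts found.

Answer: No FIRST/FOLLOW conflicts.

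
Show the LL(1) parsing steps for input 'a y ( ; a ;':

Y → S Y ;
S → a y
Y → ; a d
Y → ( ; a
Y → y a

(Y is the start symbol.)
Stack is shown with the top on the left.

Stack      Input          Action
--------------------------------
Y $        a y ( ; a ; $  output Y → S Y ;
S Y ; $    a y ( ; a ; $  output S → a y
a y Y ; $  a y ( ; a ; $  match 'a'
y Y ; $    y ( ; a ; $    match 'y'
Y ; $      ( ; a ; $      output Y → ( ; a
( ; a ; $  ( ; a ; $      match '('
; a ; $    ; a ; $        match ';'
a ; $      a ; $          match 'a'
; $        ; $            match ';'
$          $              accept

The string is accepted.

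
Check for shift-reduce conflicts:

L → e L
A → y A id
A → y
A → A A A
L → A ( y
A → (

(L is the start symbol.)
Augment with L' → L and build the canonical LR(0) collection (I0 = CLOSURE({[L' → . L]}), then GOTO on every symbol after a dot until no new states appear). It has 13 states:
  I0: { [A → . (], [A → . A A A], [A → . y A id], [A → . y], [L → . A ( y], [L → . e L], [L' → . L] }  — shift
  I1: { [A → ( .] }  — reduce
  I2: { [A → . (], [A → . A A A], [A → . y A id], [A → . y], [A → A . A A], [L → A . ( y] }  — shift
  I3: { [L' → L .] }  — accept
  I4: { [A → . (], [A → . A A A], [A → . y A id], [A → . y], [L → . A ( y], [L → . e L], [L → e . L] }  — shift
  I5: { [A → . (], [A → . A A A], [A → . y A id], [A → . y], [A → y . A id], [A → y .] }  — shift, reduce
  I6: { [A → . (], [A → . A A A], [A → . y A id], [A → . y], [A → A . A A], [A → y A . id] }  — shift
  I7: { [A → . (], [A → . A A A], [A → . y A id], [A → . y], [A → A . A A], [A → A A . A] }  — shift
  I8: { [A → y A id .] }  — reduce
  I9: { [A → . (], [A → . A A A], [A → . y A id], [A → . y], [A → A . A A], [A → A A . A], [A → A A A .] }  — shift, reduce
  I10: { [L → e L .] }  — reduce
  I11: { [A → ( .], [L → A ( . y] }  — shift, reduce
  I12: { [L → A ( y .] }  — reduce

I5 contains reduce item [A → y .] and shift items [A → . (], [A → . y], [A → . y A id] — shift-reduce conflict.
I9 contains reduce item [A → A A A .] and shift items [A → . (], [A → . y], [A → . y A id] — shift-reduce conflict.
I11 contains reduce item [A → ( .] and shift item [L → A ( . y] — shift-reduce conflict.

Answer: Yes — I5: [A → y .] vs [A → . (]; I9: [A → A A A .] vs [A → . (]; I11: [A → ( .] vs [L → A ( . y]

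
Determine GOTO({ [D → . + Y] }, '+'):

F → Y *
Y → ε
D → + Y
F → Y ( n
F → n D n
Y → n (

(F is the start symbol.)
{ [D → + . Y], [Y → . n (], [Y → .] }

GOTO(I, '+') = CLOSURE({ [A → αX.β] : [A → α.Xβ] ∈ I, X = '+' })

Items with dot before '+', with the dot advanced:
  [D → . + Y] → [D → + . Y]
Closure of the advanced items:
  [D → + . Y] has the dot before Y: add [Y → .], [Y → . n (]

GOTO = { [D → + . Y], [Y → . n (], [Y → .] }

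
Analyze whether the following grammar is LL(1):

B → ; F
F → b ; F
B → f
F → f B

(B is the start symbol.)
Yes, the grammar is LL(1).

A grammar is LL(1) if for each non-terminal N with multiple productions, the predict sets of those productions are pairwise disjoint, where PREDICT(N → α) = (FIRST(α) \ {ε}) ∪ (FOLLOW(N) if α ⇒* ε).

For B:
  PREDICT(B → ';' F) = { ';' }
  PREDICT(B → f) = { 'f' }
For F:
  PREDICT(F → b ';' F) = { 'b' }
  PREDICT(F → f B) = { 'f' }

All predict sets are disjoint. The grammar IS LL(1).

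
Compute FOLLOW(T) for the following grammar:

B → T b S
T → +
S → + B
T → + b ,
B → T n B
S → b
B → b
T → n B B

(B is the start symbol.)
To compute FOLLOW(T), find every occurrence of T on a right-hand side N → α T β: add FIRST(β) \ {ε}, and if β is empty or nullable also add FOLLOW(N). Iterate to a fixed point.

In B → T b S: T is followed by b S, add FIRST(b S) \ {ε} = { 'b' }
In B → T n B: T is followed by n B, add FIRST(n B) \ {ε} = { 'n' }

Taking the union: FOLLOW(T) = { 'b', 'n' }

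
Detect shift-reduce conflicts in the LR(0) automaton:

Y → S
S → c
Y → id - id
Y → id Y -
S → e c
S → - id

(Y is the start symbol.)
Augment with Y' → Y and build the canonical LR(0) collection (I0 = CLOSURE({[Y' → . Y]}), then GOTO on every symbol after a dot until no new states appear). It has 13 states:
  I0: { [S → . - id], [S → . c], [S → . e c], [Y → . S], [Y → . id - id], [Y → . id Y -], [Y' → . Y] }  — shift
  I1: { [S → - . id] }  — shift
  I2: { [Y → S .] }  — reduce
  I3: { [Y' → Y .] }  — accept
  I4: { [S → c .] }  — reduce
  I5: { [S → e . c] }  — shift
  I6: { [S → . - id], [S → . c], [S → . e c], [Y → . S], [Y → . id - id], [Y → . id Y -], [Y → id . - id], [Y → id . Y -] }  — shift
  I7: { [S → - . id], [Y → id - . id] }  — shift
  I8: { [Y → id Y . -] }  — shift
  I9: { [Y → id Y - .] }  — reduce
  I10: { [S → - id .], [Y → id - id .] }  — 2 reduces
  I11: { [S → e c .] }  — reduce
  I12: { [S → - id .] }  — reduce

No state contains both a complete item and a shift item.

Answer: No shift-reduce conflicts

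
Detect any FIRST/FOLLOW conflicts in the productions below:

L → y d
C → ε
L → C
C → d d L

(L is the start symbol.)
Nullable non-terminals: C, L.
FIRST sets used below: FIRST(C) = { 'd', ε }

C: nullable alternative(s) C → ε; FOLLOW(C) = { $ }
  C → ε: FIRST \ {ε} = { } — this is the only nullable alternative, skip
  C → d d L: FIRST \ {ε} = { 'd' } — disjoint from FOLLOW(C)

L: nullable alternative(s) L → C; FOLLOW(L) = { $ }
  L → y d: FIRST \ {ε} = { 'y' } — disjoint from FOLLOW(L)
  L → C: FIRST \ {ε} = { 'd' } — this is the only nullable alternative, skip

No FIRST/FOLLOW conflicts found.

Answer: No FIRST/FOLLOW conflicts.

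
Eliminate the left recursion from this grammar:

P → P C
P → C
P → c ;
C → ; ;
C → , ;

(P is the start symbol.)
P → C P'
P → c ; P'
P' → C P'
P' → ε
C → ; ;
C → , ;

P is directly left-recursive. The standard transformation for
  A → A α₁ | ... | A α_m | β₁ | ... | β_n
is
  A  → β₁ A' | ... | β_n A'
  A' → α₁ A' | ... | α_m A' | ε

P → C becomes P → C P'
P → c ; becomes P → c ; P'
P → P C becomes P' → C P'
Add P' → ε

Productions for other non-terminals are unchanged:
  C → ; ;
  C → , ;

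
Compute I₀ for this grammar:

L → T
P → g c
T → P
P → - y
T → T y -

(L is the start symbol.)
{ [L → . T], [L' → . L], [P → . - y], [P → . g c], [T → . P], [T → . T y -] }

First, augment the grammar with L' → L
I₀ = CLOSURE({ [L' → . L] }):
  [L' → . L] has the dot before L: add [L → . T]
  [L → . T] has the dot before T: add [T → . P], [T → . T y -]
  [T → . P] has the dot before P: add [P → . g c], [P → . - y]
No further items can be added.

I₀ = { [L → . T], [L' → . L], [P → . - y], [P → . g c], [T → . P], [T → . T y -] }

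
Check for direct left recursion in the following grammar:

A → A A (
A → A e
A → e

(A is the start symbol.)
Yes, A is left-recursive

A → A A (: LEFT RECURSIVE (starts with A)
A → A e: LEFT RECURSIVE (starts with A)
A → e: starts with e

The grammar has direct left recursion on: A.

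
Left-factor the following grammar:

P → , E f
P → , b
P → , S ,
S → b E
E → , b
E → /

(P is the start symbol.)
Left-factoring transforms A → αβ₁ | αβ₂ into A → αA' and A' → β₁ | β₂
(α is the longest common prefix among the alternatives). Repeat until
no nonterminal has two alternatives with a common prefix.

Round 1: P has alternatives sharing prefix ','. Introduce P': P → , P'
  Add: P' → E f
  Add: P' → b
  Add: P' → S ,

No remaining common prefixes — done.

Resulting grammar:
P → , P'
P' → E f
P' → b
P' → S ,
S → b E
E → , b
E → /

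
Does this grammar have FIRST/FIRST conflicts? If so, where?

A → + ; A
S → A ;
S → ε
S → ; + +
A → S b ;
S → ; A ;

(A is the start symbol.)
Yes. A → '+' ';' A / A → S b ';' on { '+' }; S → A ';' / S → ';' '+' '+' on { ';' }; S → A ';' / S → ';' A ';' on { ';' }; S → ';' '+' '+' / S → ';' A ';' on { ';' }

A FIRST/FIRST conflict occurs when two productions N → α and N → β for the same non-terminal have FIRST(α) ∩ FIRST(β) ≠ ∅ (with ε ∈ FIRST of a nullable right-hand side, so two nullable alternatives also conflict).

FIRST sets of the non-terminals at (or reachable through a nullable prefix from) the front of some alternative:
  FIRST(S) = { '+', ';', 'b', ε }
  FIRST(A) = { '+', ';', 'b' }

Productions for A:
  A → + ; A: FIRST = { '+' }
  A → S b ;: FIRST = { '+', ';', 'b' }
Productions for S:
  S → A ;: FIRST = { '+', ';', 'b' }
  S → ε: FIRST = { ε }
  S → ; + +: FIRST = { ';' }
  S → ; A ;: FIRST = { ';' }

Conflict for A: A → + ; A and A → S b ;
  Overlap: { '+' }
Conflict for S: S → A ; and S → ; + +
  Overlap: { ';' }
Conflict for S: S → A ; and S → ; A ;
  Overlap: { ';' }
Conflict for S: S → ; + + and S → ; A ;
  Overlap: { ';' }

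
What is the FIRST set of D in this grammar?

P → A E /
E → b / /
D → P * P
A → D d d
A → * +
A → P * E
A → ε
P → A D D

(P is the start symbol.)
FIRST sets of the other non-terminals involved (by the same procedure, iterated to a fixed point):
  FIRST(P) = { '*', 'b' }

From D → P * P:
  - P is a non-terminal: add FIRST(P) \ {ε} = { '*', 'b' }
    P is not nullable, so stop

Collecting: FIRST(D) = { '*', 'b' }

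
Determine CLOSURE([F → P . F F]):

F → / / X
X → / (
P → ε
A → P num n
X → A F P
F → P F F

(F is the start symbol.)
{ [F → . / / X], [F → . P F F], [F → P . F F], [P → .] }

To compute CLOSURE, for each item [A → α.Bβ] where B is a non-terminal, add [B → .γ] for all productions B → γ; repeat for the newly added items until nothing changes.

Start with: [F → P . F F]
  [F → P . F F] has the dot before F: add [F → . / / X], [F → . P F F]
  [F → . P F F] has the dot before P: add [P → .]
No further items can be added.

CLOSURE = { [F → . / / X], [F → . P F F], [F → P . F F], [P → .] }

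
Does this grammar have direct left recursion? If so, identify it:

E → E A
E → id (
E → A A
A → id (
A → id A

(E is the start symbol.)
E → E A: LEFT RECURSIVE (starts with E)
E → id (: starts with id
E → A A: starts with A
A → id (: starts with id
A → id A: starts with id

The grammar has direct left recursion on: E.

Answer: Yes, E is left-recursive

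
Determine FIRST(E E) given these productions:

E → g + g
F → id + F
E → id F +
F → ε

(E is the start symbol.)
FIRST sets of the non-terminals involved (from the grammar, by fixed-point iteration):
  FIRST(E) = { 'g', 'id' }

To compute FIRST(E E), process the symbols left to right:
Symbol E is a non-terminal. Add FIRST(E) \ {ε} = { 'g', 'id' }
E is not nullable (ε ∉ FIRST(E)), so stop here.
FIRST(E E) = { 'g', 'id' }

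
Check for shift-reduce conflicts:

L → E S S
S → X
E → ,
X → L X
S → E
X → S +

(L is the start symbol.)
Yes — I4: [S → E .] vs [E → . ,]; I9: [L → E S S .] vs [X → S . +]

A shift-reduce conflict occurs when an LR(0) state has both:
  - a complete (reduce) item [A → α .] (dot at the end), and
  - a shift item [B → β . c γ] (dot before a terminal).

Augment with L' → L and build the canonical LR(0) collection (I0 = CLOSURE({[L' → . L]}), then GOTO on every symbol after a dot until no new states appear). It has 12 states:
  I0: { [E → . ,], [L → . E S S], [L' → . L] }  — shift
  I1: { [E → , .] }  — reduce
  I2: { [E → . ,], [L → . E S S], [L → E . S S], [S → . E], [S → . X], [X → . L X], [X → . S +] }  — shift
  I3: { [L' → L .] }  — accept
  I4: { [E → . ,], [L → . E S S], [L → E . S S], [S → . E], [S → . X], [S → E .], [X → . L X], [X → . S +] }  — shift, reduce
  I5: { [E → . ,], [L → . E S S], [S → . E], [S → . X], [X → . L X], [X → . S +], [X → L . X] }  — shift
  I6: { [E → . ,], [L → . E S S], [L → E S . S], [S → . E], [S → . X], [X → . L X], [X → . S +], [X → S . +] }  — shift
  I7: { [S → X .] }  — reduce
  I8: { [X → S + .] }  — reduce
  I9: { [L → E S S .], [X → S . +] }  — shift, reduce
  I10: { [X → S . +] }  — shift
  I11: { [S → X .], [X → L X .] }  — 2 reduces

I4 contains reduce item [S → E .] and shift item [E → . ,] — shift-reduce conflict.
I9 contains reduce item [L → E S S .] and shift item [X → S . +] — shift-reduce conflict.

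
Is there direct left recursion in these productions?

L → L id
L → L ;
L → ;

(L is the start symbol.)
L → L id: LEFT RECURSIVE (starts with L)
L → L ;: LEFT RECURSIVE (starts with L)
L → ;: starts with ';'

The grammar has direct left recursion on: L.

Answer: Yes, L is left-recursive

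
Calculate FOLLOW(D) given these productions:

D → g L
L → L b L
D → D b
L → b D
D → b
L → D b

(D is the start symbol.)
{ $, 'b' }

D is the start symbol, so $ ∈ FOLLOW(D).
In D → D b: D is followed by b, add FIRST(b) \ {ε} = { 'b' }
In L → b D: D is at the end, add FOLLOW(L)
In L → D b: D is followed by b, add FIRST(b) \ {ε} = { 'b' }

The FOLLOW sets referred to above (computed the same way, to a fixed point):
  FOLLOW(L) = { $, 'b' }

Taking the union: FOLLOW(D) = { $, 'b' }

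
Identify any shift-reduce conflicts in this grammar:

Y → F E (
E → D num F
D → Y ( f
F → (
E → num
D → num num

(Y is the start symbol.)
A shift-reduce conflict occurs when an LR(0) state has both:
  - a complete (reduce) item [A → α .] (dot at the end), and
  - a shift item [B → β . c γ] (dot before a terminal).

Augment with Y' → Y and build the canonical LR(0) collection (I0 = CLOSURE({[Y' → . Y]}), then GOTO on every symbol after a dot until no new states appear). It has 14 states:
  I0: { [F → . (], [Y → . F E (], [Y' → . Y] }  — shift
  I1: { [F → ( .] }  — reduce
  I2: { [D → . Y ( f], [D → . num num], [E → . D num F], [E → . num], [F → . (], [Y → . F E (], [Y → F . E (] }  — shift
  I3: { [Y' → Y .] }  — accept
  I4: { [E → D . num F] }  — shift
  I5: { [Y → F E . (] }  — shift
  I6: { [D → Y . ( f] }  — shift
  I7: { [D → num . num], [E → num .] }  — shift, reduce
  I8: { [D → num num .] }  — reduce
  I9: { [D → Y ( . f] }  — shift
  I10: { [D → Y ( f .] }  — reduce
  I11: { [Y → F E ( .] }  — reduce
  I12: { [E → D num . F], [F → . (] }  — shift
  I13: { [E → D num F .] }  — reduce

I7 contains reduce item [E → num .] and shift item [D → num . num] — shift-reduce conflict.

Answer: Yes — I7: [E → num .] vs [D → num . num]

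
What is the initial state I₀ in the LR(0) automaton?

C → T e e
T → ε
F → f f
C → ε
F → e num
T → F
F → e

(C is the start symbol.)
First, augment the grammar with C' → C
I₀ = CLOSURE({ [C' → . C] }):
  [C' → . C] has the dot before C: add [C → . T e e], [C → .]
  [C → . T e e] has the dot before T: add [T → .], [T → . F]
  [T → . F] has the dot before F: add [F → . f f], [F → . e num], [F → . e]
No further items can be added.

I₀ = { [C → . T e e], [C → .], [C' → . C], [F → . e num], [F → . e], [F → . f f], [T → . F], [T → .] }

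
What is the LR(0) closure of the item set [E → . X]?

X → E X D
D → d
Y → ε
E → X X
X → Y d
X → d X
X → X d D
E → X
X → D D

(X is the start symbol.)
To compute CLOSURE, for each item [A → α.Bβ] where B is a non-terminal, add [B → .γ] for all productions B → γ; repeat for the newly added items until nothing changes.

Start with: [E → . X]
  [E → . X] has the dot before X: add [X → . E X D], [X → . Y d], [X → . d X], [X → . X d D], [X → . D D]
  [X → . E X D] has the dot before E: add [E → . X X]
  [X → . Y d] has the dot before Y: add [Y → .]
  [X → . D D] has the dot before D: add [D → . d]
No further items can be added.

CLOSURE = { [D → . d], [E → . X X], [E → . X], [X → . D D], [X → . E X D], [X → . X d D], [X → . Y d], [X → . d X], [Y → .] }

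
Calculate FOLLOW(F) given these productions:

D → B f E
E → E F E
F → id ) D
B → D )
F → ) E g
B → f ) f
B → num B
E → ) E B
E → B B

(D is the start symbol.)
To compute FOLLOW(F), find every occurrence of F on a right-hand side N → α F β: add FIRST(β) \ {ε}, and if β is empty or nullable also add FOLLOW(N). Iterate to a fixed point.

In E → E F E: F is followed by E, add FIRST(E) \ {ε} = { ')', 'f', 'num' }

Taking the union: FOLLOW(F) = { ')', 'f', 'num' }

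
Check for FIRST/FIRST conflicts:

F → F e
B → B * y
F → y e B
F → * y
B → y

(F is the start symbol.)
A FIRST/FIRST conflict occurs when two productions N → α and N → β for the same non-terminal have FIRST(α) ∩ FIRST(β) ≠ ∅ (with ε ∈ FIRST of a nullable right-hand side, so two nullable alternatives also conflict).

FIRST sets of the non-terminals at (or reachable through a nullable prefix from) the front of some alternative:
  FIRST(F) = { '*', 'y' }
  FIRST(B) = { 'y' }

Productions for F:
  F → F e: FIRST = { '*', 'y' }
  F → y e B: FIRST = { 'y' }
  F → * y: FIRST = { '*' }
Productions for B:
  B → B * y: FIRST = { 'y' }
  B → y: FIRST = { 'y' }

Conflict for F: F → F e and F → y e B
  Overlap: { 'y' }
Conflict for F: F → F e and F → * y
  Overlap: { '*' }
Conflict for B: B → B * y and B → y
  Overlap: { 'y' }

Answer: Yes. F → F e / F → y e B on { 'y' }; F → F e / F → '*' y on { '*' }; B → B '*' y / B → y on { 'y' }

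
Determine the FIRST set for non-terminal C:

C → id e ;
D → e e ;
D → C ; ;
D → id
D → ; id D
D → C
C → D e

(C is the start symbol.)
FIRST sets of the other non-terminals involved (by the same procedure, iterated to a fixed point):
  FIRST(D) = { ';', 'e', 'id' }

From C → id e ;:
  - id is a terminal: add 'id' and stop
From C → D e:
  - D is a non-terminal: add FIRST(D) \ {ε} = { ';', 'e', 'id' }
    D is not nullable, so stop

Collecting: FIRST(C) = { ';', 'e', 'id' }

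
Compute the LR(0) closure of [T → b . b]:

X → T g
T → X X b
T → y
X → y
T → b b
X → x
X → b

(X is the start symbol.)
{ [T → b . b] }

To compute CLOSURE, for each item [A → α.Bβ] where B is a non-terminal, add [B → .γ] for all productions B → γ; repeat for the newly added items until nothing changes.

Start with: [T → b . b]
The dot precedes the terminal b, so nothing is added.

CLOSURE = { [T → b . b] }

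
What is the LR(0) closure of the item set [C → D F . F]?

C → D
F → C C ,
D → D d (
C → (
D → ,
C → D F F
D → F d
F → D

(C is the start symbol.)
{ [C → . (], [C → . D F F], [C → . D], [C → D F . F], [D → . ,], [D → . D d (], [D → . F d], [F → . C C ,], [F → . D] }

To compute CLOSURE, for each item [A → α.Bβ] where B is a non-terminal, add [B → .γ] for all productions B → γ; repeat for the newly added items until nothing changes.

Start with: [C → D F . F]
  [C → D F . F] has the dot before F: add [F → . C C ,], [F → . D]
  [F → . C C ,] has the dot before C: add [C → . D], [C → . (], [C → . D F F]
  [F → . D] has the dot before D: add [D → . D d (], [D → . ,], [D → . F d]
No further items can be added.

CLOSURE = { [C → . (], [C → . D F F], [C → . D], [C → D F . F], [D → . ,], [D → . D d (], [D → . F d], [F → . C C ,], [F → . D] }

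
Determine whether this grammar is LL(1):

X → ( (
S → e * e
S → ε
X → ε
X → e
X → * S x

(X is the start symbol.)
Yes, the grammar is LL(1).

Relevant sets:
  FOLLOW(X) = { $ }
  FOLLOW(S) = { 'x' }

For X:
  PREDICT(X → '(' '(') = { '(' }
  PREDICT(X → ε) = { $ }
  PREDICT(X → e) = { 'e' }
  PREDICT(X → '*' S x) = { '*' }
For S:
  PREDICT(S → e '*' e) = { 'e' }
  PREDICT(S → ε) = { 'x' }

All predict sets are disjoint. The grammar IS LL(1).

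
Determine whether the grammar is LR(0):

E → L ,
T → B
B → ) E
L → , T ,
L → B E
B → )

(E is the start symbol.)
A grammar is LR(0) if no state in the canonical LR(0) collection has:
  - both a shift item (dot before a terminal) and a complete item (shift-reduce conflict), or
  - two or more complete items (reduce-reduce conflict; the accept item [E' → E .] counts as a complete item here).

Augment with E' → E and build the canonical LR(0) collection (I0 = CLOSURE({[E' → . E]}), then GOTO on every symbol after a dot until no new states appear). It has 12 states:
  I0: { [B → . ) E], [B → . )], [E → . L ,], [E' → . E], [L → . , T ,], [L → . B E] }  — shift
  I1: { [B → ) . E], [B → ) .], [B → . ) E], [B → . )], [E → . L ,], [L → . , T ,], [L → . B E] }  — shift, reduce
  I2: { [B → . ) E], [B → . )], [L → , . T ,], [T → . B] }  — shift
  I3: { [B → . ) E], [B → . )], [E → . L ,], [L → . , T ,], [L → . B E], [L → B . E] }  — shift
  I4: { [E' → E .] }  — accept
  I5: { [E → L . ,] }  — shift
  I6: { [E → L , .] }  — reduce
  I7: { [L → B E .] }  — reduce
  I8: { [T → B .] }  — reduce
  I9: { [L → , T . ,] }  — shift
  I10: { [L → , T , .] }  — reduce
  I11: { [B → ) E .] }  — reduce

Conflict in state I1:
  Shift-reduce conflict between [B → ) .] and [B → . )]
So the grammar is NOT LR(0).

Answer: No. Shift-reduce conflict between [B → ) .] and [B → . )]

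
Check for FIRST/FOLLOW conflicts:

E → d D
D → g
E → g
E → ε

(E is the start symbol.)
A FIRST/FOLLOW conflict occurs when a non-terminal N has a nullable alternative N → β (β ⇒* ε) and another alternative N → α with FIRST(α) ∩ FOLLOW(N) ≠ ∅: on such a lookahead the parser cannot decide between expanding α and letting N vanish via β.

Nullable non-terminals: E.

E: nullable alternative(s) E → ε; FOLLOW(E) = { $ }
  E → d D: FIRST \ {ε} = { 'd' } — disjoint from FOLLOW(E)
  E → g: FIRST \ {ε} = { 'g' } — disjoint from FOLLOW(E)
  E → ε: FIRST \ {ε} = { } — this is the only nullable alternative, skip

D has no nullable alternative, so no FIRST/FOLLOW check is needed there.

No FIRST/FOLLOW conflicts found.

Answer: No FIRST/FOLLOW conflicts.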